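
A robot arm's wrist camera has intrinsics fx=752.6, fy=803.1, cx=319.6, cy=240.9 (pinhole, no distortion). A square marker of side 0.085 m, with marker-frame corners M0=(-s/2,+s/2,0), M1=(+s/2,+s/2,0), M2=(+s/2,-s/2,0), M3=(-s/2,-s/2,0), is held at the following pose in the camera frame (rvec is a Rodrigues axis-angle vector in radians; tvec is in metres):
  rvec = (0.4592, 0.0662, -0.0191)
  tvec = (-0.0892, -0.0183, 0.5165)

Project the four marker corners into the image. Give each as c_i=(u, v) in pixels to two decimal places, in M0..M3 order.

c0=(137.55, 270.65) c1=(255.45, 270.53) c2=(246.26, 149.13) c3=(119.62, 150.67)

Intrinsics K: fx=752.6, fy=803.1, cx=319.6, cy=240.9
Marker side s = 0.085 m; corners in marker frame (Z=0):
  M0 = (-0.0425, +0.0425, 0)
  M1 = (+0.0425, +0.0425, 0)
  M2 = (+0.0425, -0.0425, 0)
  M3 = (-0.0425, -0.0425, 0)
rvec = (0.4592, 0.0662, -0.0191), |rvec| = θ = 0.46434 rad = 26.605°
Rodrigues: sinθ=0.44783, 1−cosθ=0.10588; R = I + sinθ·[k]× + (1−cosθ)·[k]×²:
    [+0.99767 +0.03335 +0.05954]
    [-0.00349 +0.89627 -0.44350]
    [-0.06815 +0.44225 +0.89430]
t = (-0.0892, -0.0183, 0.5165) m
M0: Pc = R·M0+t = (-0.13018, +0.01994, +0.53819); u = 752.6·(-0.13018)/0.53819 + 319.6 = 137.5533, v = 803.1·(+0.01994)/0.53819 + 240.9 = 270.6546
M1: Pc = R·M1+t = (-0.04538, +0.01964, +0.53240); u = 752.6·(-0.04538)/0.53240 + 319.6 = 255.4484, v = 803.1·(+0.01964)/0.53240 + 240.9 = 270.5306
M2: Pc = R·M2+t = (-0.04822, -0.05654, +0.49481); u = 752.6·(-0.04822)/0.49481 + 319.6 = 246.2631, v = 803.1·(-0.05654)/0.49481 + 240.9 = 149.1327
M3: Pc = R·M3+t = (-0.13302, -0.05624, +0.50060); u = 752.6·(-0.13302)/0.50060 + 319.6 = 119.6212, v = 803.1·(-0.05624)/0.50060 + 240.9 = 150.6709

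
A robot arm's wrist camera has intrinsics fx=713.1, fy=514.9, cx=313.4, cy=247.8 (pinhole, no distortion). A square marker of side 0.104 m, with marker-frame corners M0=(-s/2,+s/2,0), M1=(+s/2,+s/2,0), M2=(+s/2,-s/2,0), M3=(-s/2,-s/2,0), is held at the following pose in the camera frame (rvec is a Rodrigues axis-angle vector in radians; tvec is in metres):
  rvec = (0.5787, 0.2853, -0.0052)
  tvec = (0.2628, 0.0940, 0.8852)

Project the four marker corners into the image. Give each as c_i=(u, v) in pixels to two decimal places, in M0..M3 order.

Intrinsics K: fx=713.1, fy=514.9, cx=313.4, cy=247.8
Marker side s = 0.104 m; corners in marker frame (Z=0):
  M0 = (-0.0520, +0.0520, 0)
  M1 = (+0.0520, +0.0520, 0)
  M2 = (+0.0520, -0.0520, 0)
  M3 = (-0.0520, -0.0520, 0)
rvec = (0.5787, 0.2853, -0.0052), |rvec| = θ = 0.64523 rad = 36.969°
Rodrigues: sinθ=0.60138, 1−cosθ=0.20104; R = I + sinθ·[k]× + (1−cosθ)·[k]×²:
    [+0.96068 +0.08457 +0.26446]
    [+0.07488 +0.83827 -0.54009]
    [-0.26737 +0.53866 +0.79898]
t = (0.2628, 0.0940, 0.8852) m
M0: Pc = R·M0+t = (+0.21724, +0.13370, +0.92711); u = 713.1·(+0.21724)/0.92711 + 313.4 = 480.4945, v = 514.9·(+0.13370)/0.92711 + 247.8 = 322.0522
M1: Pc = R·M1+t = (+0.31715, +0.14148, +0.89931); u = 713.1·(+0.31715)/0.89931 + 313.4 = 564.8847, v = 514.9·(+0.14148)/0.89931 + 247.8 = 328.8068
M2: Pc = R·M2+t = (+0.30836, +0.05430, +0.84329); u = 713.1·(+0.30836)/0.84329 + 313.4 = 574.1533, v = 514.9·(+0.05430)/0.84329 + 247.8 = 280.9572
M3: Pc = R·M3+t = (+0.20845, +0.04652, +0.87109); u = 713.1·(+0.20845)/0.87109 + 313.4 = 484.0401, v = 514.9·(+0.04652)/0.87109 + 247.8 = 275.2956

c0=(480.49, 322.05) c1=(564.88, 328.81) c2=(574.15, 280.96) c3=(484.04, 275.30)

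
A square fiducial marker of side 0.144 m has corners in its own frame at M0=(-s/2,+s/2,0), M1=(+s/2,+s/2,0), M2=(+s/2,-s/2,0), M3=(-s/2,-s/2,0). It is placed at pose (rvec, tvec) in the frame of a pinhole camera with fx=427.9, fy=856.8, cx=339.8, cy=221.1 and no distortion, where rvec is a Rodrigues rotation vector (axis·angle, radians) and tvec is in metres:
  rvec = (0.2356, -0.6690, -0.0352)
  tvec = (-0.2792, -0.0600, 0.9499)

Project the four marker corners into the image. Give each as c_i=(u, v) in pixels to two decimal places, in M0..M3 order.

c0=(182.61, 237.64) c1=(244.16, 223.03) c2=(243.68, 100.30) c3=(179.82, 103.33)

Intrinsics K: fx=427.9, fy=856.8, cx=339.8, cy=221.1
Marker side s = 0.144 m; corners in marker frame (Z=0):
  M0 = (-0.0720, +0.0720, 0)
  M1 = (+0.0720, +0.0720, 0)
  M2 = (+0.0720, -0.0720, 0)
  M3 = (-0.0720, -0.0720, 0)
rvec = (0.2356, -0.6690, -0.0352), |rvec| = θ = 0.71015 rad = 40.688°
Rodrigues: sinθ=0.65194, 1−cosθ=0.24173; R = I + sinθ·[k]× + (1−cosθ)·[k]×²:
    [+0.78487 -0.04324 -0.61815]
    [-0.10787 +0.97280 -0.20500]
    [+0.61020 +0.22758 +0.75886]
t = (-0.2792, -0.0600, 0.9499) m
M0: Pc = R·M0+t = (-0.33882, +0.01781, +0.92235); u = 427.9·(-0.33882)/0.92235 + 339.8 = 182.6118, v = 856.8·(+0.01781)/0.92235 + 221.1 = 237.6423
M1: Pc = R·M1+t = (-0.22580, +0.00228, +1.01022); u = 427.9·(-0.22580)/1.01022 + 339.8 = 244.1567, v = 856.8·(+0.00228)/1.01022 + 221.1 = 223.0296
M2: Pc = R·M2+t = (-0.21958, -0.13781, +0.97745); u = 427.9·(-0.21958)/0.97745 + 339.8 = 243.6756, v = 856.8·(-0.13781)/0.97745 + 221.1 = 100.3020
M3: Pc = R·M3+t = (-0.33260, -0.12228, +0.88958); u = 427.9·(-0.33260)/0.88958 + 339.8 = 179.8160, v = 856.8·(-0.12228)/0.88958 + 221.1 = 103.3306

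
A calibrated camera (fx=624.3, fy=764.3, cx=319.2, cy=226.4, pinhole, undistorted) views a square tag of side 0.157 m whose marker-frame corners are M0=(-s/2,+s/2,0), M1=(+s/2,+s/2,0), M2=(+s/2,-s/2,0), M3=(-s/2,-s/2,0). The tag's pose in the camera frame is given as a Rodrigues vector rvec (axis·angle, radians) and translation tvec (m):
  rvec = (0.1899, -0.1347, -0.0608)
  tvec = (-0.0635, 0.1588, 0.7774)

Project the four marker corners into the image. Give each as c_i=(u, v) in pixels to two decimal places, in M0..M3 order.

Intrinsics K: fx=624.3, fy=764.3, cx=319.2, cy=226.4
Marker side s = 0.157 m; corners in marker frame (Z=0):
  M0 = (-0.0785, +0.0785, 0)
  M1 = (+0.0785, +0.0785, 0)
  M2 = (+0.0785, -0.0785, 0)
  M3 = (-0.0785, -0.0785, 0)
rvec = (0.1899, -0.1347, -0.0608), |rvec| = θ = 0.24063 rad = 13.787°
Rodrigues: sinθ=0.23831, 1−cosθ=0.02881; R = I + sinθ·[k]× + (1−cosθ)·[k]×²:
    [+0.98913 +0.04749 -0.13915]
    [-0.07294 +0.98022 -0.18400]
    [+0.12766 +0.19215 +0.97303]
t = (-0.0635, 0.1588, 0.7774) m
M0: Pc = R·M0+t = (-0.13742, +0.24147, +0.78246); u = 624.3·(-0.13742)/0.78246 + 319.2 = 209.5579, v = 764.3·(+0.24147)/0.78246 + 226.4 = 462.2680
M1: Pc = R·M1+t = (+0.01787, +0.23002, +0.80250); u = 624.3·(+0.01787)/0.80250 + 319.2 = 333.1053, v = 764.3·(+0.23002)/0.80250 + 226.4 = 445.4704
M2: Pc = R·M2+t = (+0.01042, +0.07613, +0.77234); u = 624.3·(+0.01042)/0.77234 + 319.2 = 327.6221, v = 764.3·(+0.07613)/0.77234 + 226.4 = 301.7347
M3: Pc = R·M3+t = (-0.14487, +0.08758, +0.75230); u = 624.3·(-0.14487)/0.75230 + 319.2 = 198.9743, v = 764.3·(+0.08758)/0.75230 + 226.4 = 315.3766

c0=(209.56, 462.27) c1=(333.11, 445.47) c2=(327.62, 301.73) c3=(198.97, 315.38)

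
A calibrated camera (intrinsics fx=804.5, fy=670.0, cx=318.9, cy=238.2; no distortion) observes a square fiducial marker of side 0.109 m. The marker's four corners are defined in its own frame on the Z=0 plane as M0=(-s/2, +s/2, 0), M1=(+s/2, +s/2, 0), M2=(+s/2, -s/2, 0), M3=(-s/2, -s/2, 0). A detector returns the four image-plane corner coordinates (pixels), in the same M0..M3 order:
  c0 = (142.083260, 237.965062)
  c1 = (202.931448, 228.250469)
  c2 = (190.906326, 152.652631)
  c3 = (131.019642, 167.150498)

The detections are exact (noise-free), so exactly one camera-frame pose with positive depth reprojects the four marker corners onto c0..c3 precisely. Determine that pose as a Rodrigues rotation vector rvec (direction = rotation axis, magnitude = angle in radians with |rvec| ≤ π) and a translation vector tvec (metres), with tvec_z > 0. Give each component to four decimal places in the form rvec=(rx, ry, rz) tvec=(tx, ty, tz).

rvec=(0.0144, 0.6407, -0.1409) tvec=(-0.1879, -0.0612, 0.9871)

Intrinsics K: fx=804.5, fy=670.0, cx=318.9, cy=238.2
Marker side s = 0.109 m; corners in marker frame (Z=0):
  M0 = (-0.0545, +0.0545, 0)
  M1 = (+0.0545, +0.0545, 0)
  M2 = (+0.0545, -0.0545, 0)
  M3 = (-0.0545, -0.0545, 0)
Detected image corners:
  c0 = (142.083260, 237.965062) px
  c1 = (202.931448, 228.250469) px
  c2 = (190.906326, 152.652631) px
  c3 = (131.019642, 167.150498) px
Planar DLT: solve 8×8 A·h = b for H (H[2,2]=1):
  H  [+453.03180 +100.67700 +165.73117]
  H  [-229.88889 +664.89565 +196.64319]
  H  [-0.60449 -0.03052 +1.00000]
B = K⁻¹H; ‖b₁‖=1.013037, ‖b₂‖=1.013037; λ = 2/(‖b₁‖+‖b₂‖) = 0.987131, sign → tz>0 ⇒ λ=+0.987131
r₁ = λ·B[:,0] = (+0.79241,-0.12656,-0.59672); r₂ = λ·B[:,1] = (+0.13548,+0.99032,-0.03013)
r₃ = r₁×r₂ = (+0.59475,-0.05696,+0.80189); SVD([r₁ r₂ r₃]) → R = UVᵀ:
  R  [+0.79241 +0.13548 +0.59475]
  R  [-0.12656 +0.99032 -0.05696]
  R  [-0.59672 -0.03013 +0.80189]
t = (-0.18794, -0.06123, +0.98713) m
tr R = 2.584620; θ = arccos((tr R − 1)/2) = 0.656211 rad = 37.598°
axis k = ((R−Rᵀ)₃₂, (R−Rᵀ)₁₃, (R−Rᵀ)₂₁) / (2 sinθ) = (+0.021991, +0.976424, -0.214738)
rvec = θ·k = (+0.014430, +0.640740, -0.140914)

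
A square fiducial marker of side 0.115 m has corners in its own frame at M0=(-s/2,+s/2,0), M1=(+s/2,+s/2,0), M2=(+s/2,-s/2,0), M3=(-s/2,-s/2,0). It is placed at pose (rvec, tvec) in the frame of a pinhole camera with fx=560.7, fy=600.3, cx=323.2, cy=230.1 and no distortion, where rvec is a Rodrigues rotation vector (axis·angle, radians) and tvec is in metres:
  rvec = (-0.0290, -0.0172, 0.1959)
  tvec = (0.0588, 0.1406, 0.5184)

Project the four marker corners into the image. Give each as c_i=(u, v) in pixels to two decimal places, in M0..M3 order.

Intrinsics K: fx=560.7, fy=600.3, cx=323.2, cy=230.1
Marker side s = 0.115 m; corners in marker frame (Z=0):
  M0 = (-0.0575, +0.0575, 0)
  M1 = (+0.0575, +0.0575, 0)
  M2 = (+0.0575, -0.0575, 0)
  M3 = (-0.0575, -0.0575, 0)
rvec = (-0.0290, -0.0172, 0.1959), |rvec| = θ = 0.19878 rad = 11.389°
Rodrigues: sinθ=0.19747, 1−cosθ=0.01969; R = I + sinθ·[k]× + (1−cosθ)·[k]×²:
    [+0.98073 -0.19436 -0.01992]
    [+0.19486 +0.98046 +0.02713]
    [+0.01426 -0.03049 +0.99943]
t = (0.0588, 0.1406, 0.5184) m
M0: Pc = R·M0+t = (-0.00877, +0.18577, +0.51583); u = 560.7·(-0.00877)/0.51583 + 323.2 = 313.6695, v = 600.3·(+0.18577)/0.51583 + 230.1 = 446.2940
M1: Pc = R·M1+t = (+0.10402, +0.20818, +0.51747); u = 560.7·(+0.10402)/0.51747 + 323.2 = 435.9062, v = 600.3·(+0.20818)/0.51747 + 230.1 = 471.6052
M2: Pc = R·M2+t = (+0.12637, +0.09543, +0.52097); u = 560.7·(+0.12637)/0.52097 + 323.2 = 459.2040, v = 600.3·(+0.09543)/0.52097 + 230.1 = 340.0589
M3: Pc = R·M3+t = (+0.01358, +0.07302, +0.51933); u = 560.7·(+0.01358)/0.51933 + 323.2 = 337.8661, v = 600.3·(+0.07302)/0.51933 + 230.1 = 314.5034

c0=(313.67, 446.29) c1=(435.91, 471.61) c2=(459.20, 340.06) c3=(337.87, 314.50)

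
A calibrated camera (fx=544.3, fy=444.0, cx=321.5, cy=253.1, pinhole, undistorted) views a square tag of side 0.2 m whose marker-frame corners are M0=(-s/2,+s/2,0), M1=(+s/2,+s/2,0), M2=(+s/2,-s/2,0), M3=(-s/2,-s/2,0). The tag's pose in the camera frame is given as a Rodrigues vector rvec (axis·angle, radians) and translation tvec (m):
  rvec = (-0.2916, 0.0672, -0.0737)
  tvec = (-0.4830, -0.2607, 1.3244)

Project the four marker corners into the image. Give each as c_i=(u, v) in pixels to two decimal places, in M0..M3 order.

c0=(80.42, 199.53) c1=(162.33, 193.41) c2=(164.09, 133.04) c3=(85.66, 139.40)

Intrinsics K: fx=544.3, fy=444.0, cx=321.5, cy=253.1
Marker side s = 0.2 m; corners in marker frame (Z=0):
  M0 = (-0.1000, +0.1000, 0)
  M1 = (+0.1000, +0.1000, 0)
  M2 = (+0.1000, -0.1000, 0)
  M3 = (-0.1000, -0.1000, 0)
rvec = (-0.2916, 0.0672, -0.0737), |rvec| = θ = 0.30819 rad = 17.658°
Rodrigues: sinθ=0.30333, 1−cosθ=0.04711; R = I + sinθ·[k]× + (1−cosθ)·[k]×²:
    [+0.99507 +0.06282 +0.07680]
    [-0.08226 +0.95513 +0.28455]
    [-0.05548 -0.28946 +0.95558]
t = (-0.4830, -0.2607, 1.3244) m
M0: Pc = R·M0+t = (-0.57622, -0.15696, +1.30100); u = 544.3·(-0.57622)/1.30100 + 321.5 = 80.4249, v = 444.0·(-0.15696)/1.30100 + 253.1 = 199.5329
M1: Pc = R·M1+t = (-0.37721, -0.17341, +1.28991); u = 544.3·(-0.37721)/1.28991 + 321.5 = 162.3285, v = 444.0·(-0.17341)/1.28991 + 253.1 = 193.4092
M2: Pc = R·M2+t = (-0.38978, -0.36444, +1.34780); u = 544.3·(-0.38978)/1.34780 + 321.5 = 164.0916, v = 444.0·(-0.36444)/1.34780 + 253.1 = 133.0444
M3: Pc = R·M3+t = (-0.58879, -0.34799, +1.35889); u = 544.3·(-0.58879)/1.35889 + 321.5 = 85.6630, v = 444.0·(-0.34799)/1.35889 + 253.1 = 139.4002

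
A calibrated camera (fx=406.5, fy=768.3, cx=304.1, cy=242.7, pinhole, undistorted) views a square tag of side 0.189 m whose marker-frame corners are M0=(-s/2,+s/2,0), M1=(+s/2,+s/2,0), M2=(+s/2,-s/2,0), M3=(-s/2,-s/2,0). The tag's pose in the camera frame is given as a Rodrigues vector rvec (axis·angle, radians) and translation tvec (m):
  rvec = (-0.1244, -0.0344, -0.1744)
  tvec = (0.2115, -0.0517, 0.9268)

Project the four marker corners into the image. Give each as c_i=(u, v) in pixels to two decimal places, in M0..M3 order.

c0=(364.35, 290.59) c1=(446.01, 263.16) c2=(428.31, 112.11) c3=(348.47, 137.49)

Intrinsics K: fx=406.5, fy=768.3, cx=304.1, cy=242.7
Marker side s = 0.189 m; corners in marker frame (Z=0):
  M0 = (-0.0945, +0.0945, 0)
  M1 = (+0.0945, +0.0945, 0)
  M2 = (+0.0945, -0.0945, 0)
  M3 = (-0.0945, -0.0945, 0)
rvec = (-0.1244, -0.0344, -0.1744), |rvec| = θ = 0.21697 rad = 12.431°
Rodrigues: sinθ=0.21527, 1−cosθ=0.02344; R = I + sinθ·[k]× + (1−cosθ)·[k]×²:
    [+0.98426 +0.17517 -0.02333]
    [-0.17090 +0.97714 +0.12641]
    [+0.04494 -0.12044 +0.99170]
t = (0.2115, -0.0517, 0.9268) m
M0: Pc = R·M0+t = (+0.13504, +0.05679, +0.91117); u = 406.5·(+0.13504)/0.91117 + 304.1 = 364.3454, v = 768.3·(+0.05679)/0.91117 + 242.7 = 290.5858
M1: Pc = R·M1+t = (+0.32107, +0.02449, +0.91967); u = 406.5·(+0.32107)/0.91967 + 304.1 = 446.0140, v = 768.3·(+0.02449)/0.91967 + 242.7 = 263.1591
M2: Pc = R·M2+t = (+0.28796, -0.16019, +0.94243); u = 406.5·(+0.28796)/0.94243 + 304.1 = 428.3064, v = 768.3·(-0.16019)/0.94243 + 242.7 = 112.1071
M3: Pc = R·M3+t = (+0.10193, -0.12789, +0.93393); u = 406.5·(+0.10193)/0.93393 + 304.1 = 348.4673, v = 768.3·(-0.12789)/0.93393 + 242.7 = 137.4917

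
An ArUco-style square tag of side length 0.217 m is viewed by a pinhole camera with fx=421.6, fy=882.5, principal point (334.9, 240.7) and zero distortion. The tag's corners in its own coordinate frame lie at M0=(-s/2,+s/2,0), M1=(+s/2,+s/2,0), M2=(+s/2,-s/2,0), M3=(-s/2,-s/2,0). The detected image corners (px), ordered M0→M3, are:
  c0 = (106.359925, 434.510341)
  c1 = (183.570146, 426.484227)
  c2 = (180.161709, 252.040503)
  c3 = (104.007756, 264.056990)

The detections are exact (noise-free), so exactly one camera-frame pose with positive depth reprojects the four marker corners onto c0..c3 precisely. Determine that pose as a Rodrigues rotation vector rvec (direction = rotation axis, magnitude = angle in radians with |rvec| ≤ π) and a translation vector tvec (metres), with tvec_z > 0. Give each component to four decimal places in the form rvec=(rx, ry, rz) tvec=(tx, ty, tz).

rvec=(-0.0621, 0.1253, -0.0692) tvec=(-0.5071, 0.1302, 1.1145)

Intrinsics K: fx=421.6, fy=882.5, cx=334.9, cy=240.7
Marker side s = 0.217 m; corners in marker frame (Z=0):
  M0 = (-0.1085, +0.1085, 0)
  M1 = (+0.1085, +0.1085, 0)
  M2 = (+0.1085, -0.1085, 0)
  M3 = (-0.1085, -0.1085, 0)
Detected image corners:
  c0 = (106.359925, 434.510341) px
  c1 = (183.570146, 426.484227) px
  c2 = (180.161709, 252.040503) px
  c3 = (104.007756, 264.056990) px
Planar DLT: solve 8×8 A·h = b for H (H[2,2]=1):
  H  [+337.55847 +4.72706 +143.05767]
  H  [-84.13862 +774.15380 +343.77769]
  H  [-0.11008 -0.05934 +1.00000]
B = K⁻¹H; ‖b₁‖=0.897282, ‖b₂‖=0.897282; λ = 2/(‖b₁‖+‖b₂‖) = 1.114477, sign → tz>0 ⇒ λ=+1.114477
r₁ = λ·B[:,0] = (+0.98977,-0.07279,-0.12268); r₂ = λ·B[:,1] = (+0.06503,+0.99569,-0.06614)
r₃ = r₁×r₂ = (+0.12697,+0.05748,+0.99024); SVD([r₁ r₂ r₃]) → R = UVᵀ:
  R  [+0.98977 +0.06503 +0.12697]
  R  [-0.07279 +0.99569 +0.05748]
  R  [-0.12268 -0.06614 +0.99024]
t = (-0.50712, +0.13017, +1.11448) m
tr R = 2.975701; θ = arccos((tr R − 1)/2) = 0.156038 rad = 8.940°
axis k = ((R−Rᵀ)₃₂, (R−Rᵀ)₁₃, (R−Rᵀ)₂₁) / (2 sinθ) = (-0.397725, +0.803231, -0.443436)
rvec = θ·k = (-0.062060, +0.125335, -0.069193)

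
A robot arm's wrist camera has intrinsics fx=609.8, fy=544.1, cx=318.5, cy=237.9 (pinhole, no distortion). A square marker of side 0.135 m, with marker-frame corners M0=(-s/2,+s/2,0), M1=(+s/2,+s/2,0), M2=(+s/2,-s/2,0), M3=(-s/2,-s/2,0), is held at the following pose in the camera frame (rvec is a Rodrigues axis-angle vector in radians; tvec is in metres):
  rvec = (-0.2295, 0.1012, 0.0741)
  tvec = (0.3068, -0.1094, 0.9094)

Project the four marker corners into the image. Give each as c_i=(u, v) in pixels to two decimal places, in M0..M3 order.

c0=(476.83, 208.92) c1=(571.52, 213.56) c2=(570.82, 136.58) c3=(479.20, 133.31)

Intrinsics K: fx=609.8, fy=544.1, cx=318.5, cy=237.9
Marker side s = 0.135 m; corners in marker frame (Z=0):
  M0 = (-0.0675, +0.0675, 0)
  M1 = (+0.0675, +0.0675, 0)
  M2 = (+0.0675, -0.0675, 0)
  M3 = (-0.0675, -0.0675, 0)
rvec = (-0.2295, 0.1012, 0.0741), |rvec| = θ = 0.26154 rad = 14.985°
Rodrigues: sinθ=0.25857, 1−cosθ=0.03401; R = I + sinθ·[k]× + (1−cosθ)·[k]×²:
    [+0.99218 -0.08480 +0.09160]
    [+0.06171 +0.97108 +0.23062]
    [-0.10850 -0.22316 +0.96872]
t = (0.3068, -0.1094, 0.9094) m
M0: Pc = R·M0+t = (+0.23410, -0.04802, +0.90166); u = 609.8·(+0.23410)/0.90166 + 318.5 = 476.8261, v = 544.1·(-0.04802)/0.90166 + 237.9 = 208.9243
M1: Pc = R·M1+t = (+0.36805, -0.03969, +0.88701); u = 609.8·(+0.36805)/0.88701 + 318.5 = 571.5241, v = 544.1·(-0.03969)/0.88701 + 237.9 = 213.5562
M2: Pc = R·M2+t = (+0.37950, -0.17078, +0.91714); u = 609.8·(+0.37950)/0.91714 + 318.5 = 570.8246, v = 544.1·(-0.17078)/0.91714 + 237.9 = 136.5819
M3: Pc = R·M3+t = (+0.24555, -0.17911, +0.93179); u = 609.8·(+0.24555)/0.93179 + 318.5 = 479.1995, v = 544.1·(-0.17911)/0.93179 + 237.9 = 133.3099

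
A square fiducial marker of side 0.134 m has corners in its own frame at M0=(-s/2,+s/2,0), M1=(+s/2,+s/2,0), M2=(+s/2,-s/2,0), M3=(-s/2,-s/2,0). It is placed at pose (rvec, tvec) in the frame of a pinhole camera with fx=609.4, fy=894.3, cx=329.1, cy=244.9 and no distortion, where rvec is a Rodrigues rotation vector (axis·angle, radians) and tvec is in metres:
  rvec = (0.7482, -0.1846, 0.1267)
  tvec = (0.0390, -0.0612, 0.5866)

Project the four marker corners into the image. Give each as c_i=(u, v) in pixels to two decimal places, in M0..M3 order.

c0=(291.11, 222.01) c1=(416.33, 232.04) c2=(456.66, 73.52) c3=(312.53, 53.29)

Intrinsics K: fx=609.4, fy=894.3, cx=329.1, cy=244.9
Marker side s = 0.134 m; corners in marker frame (Z=0):
  M0 = (-0.0670, +0.0670, 0)
  M1 = (+0.0670, +0.0670, 0)
  M2 = (+0.0670, -0.0670, 0)
  M3 = (-0.0670, -0.0670, 0)
rvec = (0.7482, -0.1846, 0.1267), |rvec| = θ = 0.78098 rad = 44.747°
Rodrigues: sinθ=0.70398, 1−cosθ=0.28978; R = I + sinθ·[k]× + (1−cosθ)·[k]×²:
    [+0.97618 -0.17983 -0.12136]
    [+0.04859 +0.72641 -0.68554]
    [+0.21144 +0.66332 +0.71785]
t = (0.0390, -0.0612, 0.5866) m
M0: Pc = R·M0+t = (-0.03845, -0.01579, +0.61688); u = 609.4·(-0.03845)/0.61688 + 329.1 = 291.1133, v = 894.3·(-0.01579)/0.61688 + 244.9 = 222.0150
M1: Pc = R·M1+t = (+0.09236, -0.00927, +0.64521); u = 609.4·(+0.09236)/0.64521 + 329.1 = 416.3302, v = 894.3·(-0.00927)/0.64521 + 244.9 = 232.0443
M2: Pc = R·M2+t = (+0.11645, -0.10661, +0.55632); u = 609.4·(+0.11645)/0.55632 + 329.1 = 456.6628, v = 894.3·(-0.10661)/0.55632 + 244.9 = 73.5159
M3: Pc = R·M3+t = (-0.01436, -0.11313, +0.52799); u = 609.4·(-0.01436)/0.52799 + 329.1 = 312.5306, v = 894.3·(-0.11313)/0.52799 + 244.9 = 53.2915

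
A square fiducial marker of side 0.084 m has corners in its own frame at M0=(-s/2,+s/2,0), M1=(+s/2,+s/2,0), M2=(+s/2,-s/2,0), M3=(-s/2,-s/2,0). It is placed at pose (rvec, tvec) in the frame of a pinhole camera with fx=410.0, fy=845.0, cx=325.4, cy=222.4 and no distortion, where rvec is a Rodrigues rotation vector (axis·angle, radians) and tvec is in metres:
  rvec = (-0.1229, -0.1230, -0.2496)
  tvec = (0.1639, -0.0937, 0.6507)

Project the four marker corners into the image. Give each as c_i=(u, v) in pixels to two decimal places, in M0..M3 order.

c0=(411.27, 165.27) c1=(460.55, 140.33) c2=(445.54, 38.16) c3=(396.66, 60.95)

Intrinsics K: fx=410.0, fy=845.0, cx=325.4, cy=222.4
Marker side s = 0.084 m; corners in marker frame (Z=0):
  M0 = (-0.0420, +0.0420, 0)
  M1 = (+0.0420, +0.0420, 0)
  M2 = (+0.0420, -0.0420, 0)
  M3 = (-0.0420, -0.0420, 0)
rvec = (-0.1229, -0.1230, -0.2496), |rvec| = θ = 0.30419 rad = 17.429°
Rodrigues: sinθ=0.29952, 1−cosθ=0.04591; R = I + sinθ·[k]× + (1−cosθ)·[k]×²:
    [+0.96158 +0.25327 -0.10589]
    [-0.23827 +0.96160 +0.13625]
    [+0.13633 -0.10578 +0.98500]
t = (0.1639, -0.0937, 0.6507) m
M0: Pc = R·M0+t = (+0.13415, -0.04331, +0.64053); u = 410.0·(+0.13415)/0.64053 + 325.4 = 411.2691, v = 845.0·(-0.04331)/0.64053 + 222.4 = 165.2703
M1: Pc = R·M1+t = (+0.21492, -0.06332, +0.65198); u = 410.0·(+0.21492)/0.65198 + 325.4 = 460.5549, v = 845.0·(-0.06332)/0.65198 + 222.4 = 140.3340
M2: Pc = R·M2+t = (+0.19365, -0.14409, +0.66087); u = 410.0·(+0.19365)/0.66087 + 325.4 = 445.5391, v = 845.0·(-0.14409)/0.66087 + 222.4 = 38.1582
M3: Pc = R·M3+t = (+0.11288, -0.12408, +0.64942); u = 410.0·(+0.11288)/0.64942 + 325.4 = 396.6628, v = 845.0·(-0.12408)/0.64942 + 222.4 = 60.9515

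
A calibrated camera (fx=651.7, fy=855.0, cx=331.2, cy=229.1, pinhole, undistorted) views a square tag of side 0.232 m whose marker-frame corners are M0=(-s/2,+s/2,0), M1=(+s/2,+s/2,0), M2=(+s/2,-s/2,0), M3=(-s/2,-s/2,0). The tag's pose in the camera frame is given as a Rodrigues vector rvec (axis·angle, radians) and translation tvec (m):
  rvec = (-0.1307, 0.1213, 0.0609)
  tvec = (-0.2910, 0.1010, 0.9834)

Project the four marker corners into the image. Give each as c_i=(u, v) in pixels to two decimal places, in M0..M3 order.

c0=(56.87, 411.45) c1=(205.54, 427.91) c2=(219.81, 222.41) c3=(75.03, 212.29)

Intrinsics K: fx=651.7, fy=855.0, cx=331.2, cy=229.1
Marker side s = 0.232 m; corners in marker frame (Z=0):
  M0 = (-0.1160, +0.1160, 0)
  M1 = (+0.1160, +0.1160, 0)
  M2 = (+0.1160, -0.1160, 0)
  M3 = (-0.1160, -0.1160, 0)
rvec = (-0.1307, 0.1213, 0.0609), |rvec| = θ = 0.18843 rad = 10.796°
Rodrigues: sinθ=0.18731, 1−cosθ=0.01770; R = I + sinθ·[k]× + (1−cosθ)·[k]×²:
    [+0.99082 -0.06844 +0.11662]
    [+0.05264 +0.98964 +0.13361]
    [-0.12455 -0.12625 +0.98415]
t = (-0.2910, 0.1010, 0.9834) m
M0: Pc = R·M0+t = (-0.41387, +0.20969, +0.98320); u = 651.7·(-0.41387)/0.98320 + 331.2 = 56.8705, v = 855.0·(+0.20969)/0.98320 + 229.1 = 411.4493
M1: Pc = R·M1+t = (-0.18400, +0.22190, +0.95431); u = 651.7·(-0.18400)/0.95431 + 331.2 = 205.5425, v = 855.0·(+0.22190)/0.95431 + 229.1 = 427.9117
M2: Pc = R·M2+t = (-0.16813, -0.00769, +0.98360); u = 651.7·(-0.16813)/0.98360 + 331.2 = 219.8051, v = 855.0·(-0.00769)/0.98360 + 229.1 = 222.4138
M3: Pc = R·M3+t = (-0.39800, -0.01990, +1.01249); u = 651.7·(-0.39800)/1.01249 + 331.2 = 75.0268, v = 855.0·(-0.01990)/1.01249 + 229.1 = 212.2924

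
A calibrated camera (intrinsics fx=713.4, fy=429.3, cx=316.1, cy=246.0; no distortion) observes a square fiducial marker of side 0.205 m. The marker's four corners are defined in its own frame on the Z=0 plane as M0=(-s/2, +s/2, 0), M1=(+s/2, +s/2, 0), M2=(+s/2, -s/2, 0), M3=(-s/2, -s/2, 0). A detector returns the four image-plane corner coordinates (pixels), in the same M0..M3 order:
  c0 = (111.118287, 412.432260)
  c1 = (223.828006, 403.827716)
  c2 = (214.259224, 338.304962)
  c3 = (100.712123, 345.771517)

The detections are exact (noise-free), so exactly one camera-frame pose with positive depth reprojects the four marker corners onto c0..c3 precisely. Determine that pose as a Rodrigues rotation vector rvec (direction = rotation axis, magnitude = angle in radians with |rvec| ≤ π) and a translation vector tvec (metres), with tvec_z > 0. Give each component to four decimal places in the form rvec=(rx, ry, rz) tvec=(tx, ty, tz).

Intrinsics K: fx=713.4, fy=429.3, cx=316.1, cy=246.0
Marker side s = 0.205 m; corners in marker frame (Z=0):
  M0 = (-0.1025, +0.1025, 0)
  M1 = (+0.1025, +0.1025, 0)
  M2 = (+0.1025, -0.1025, 0)
  M3 = (-0.1025, -0.1025, 0)
Detected image corners:
  c0 = (111.118287, 412.432260) px
  c1 = (223.828006, 403.827716) px
  c2 = (214.259224, 338.304962) px
  c3 = (100.712123, 345.771517) px
Planar DLT: solve 8×8 A·h = b for H (H[2,2]=1):
  H  [+566.04769 +53.31349 +163.00092]
  H  [-6.40731 +333.02166 +375.14426]
  H  [+0.08744 +0.02839 +1.00000]
B = K⁻¹H; ‖b₁‖=0.762533, ‖b₂‖=0.762533; λ = 2/(‖b₁‖+‖b₂‖) = 1.311419, sign → tz>0 ⇒ λ=+1.311419
r₁ = λ·B[:,0] = (+0.98974,-0.08528,+0.11467); r₂ = λ·B[:,1] = (+0.08151,+0.99598,+0.03723)
r₃ = r₁×r₂ = (-0.11739,-0.02750,+0.99271); SVD([r₁ r₂ r₃]) → R = UVᵀ:
  R  [+0.98974 +0.08151 -0.11739]
  R  [-0.08528 +0.99598 -0.02750]
  R  [+0.11467 +0.03723 +0.99271]
t = (-0.28144, +0.39451, +1.31142) m
tr R = 2.978418; θ = arccos((tr R − 1)/2) = 0.147041 rad = 8.425°
axis k = ((R−Rᵀ)₃₂, (R−Rᵀ)₁₃, (R−Rᵀ)₂₁) / (2 sinθ) = (+0.220894, -0.791960, -0.569215)
rvec = θ·k = (+0.032480, -0.116451, -0.083698)

rvec=(0.0325, -0.1165, -0.0837) tvec=(-0.2814, 0.3945, 1.3114)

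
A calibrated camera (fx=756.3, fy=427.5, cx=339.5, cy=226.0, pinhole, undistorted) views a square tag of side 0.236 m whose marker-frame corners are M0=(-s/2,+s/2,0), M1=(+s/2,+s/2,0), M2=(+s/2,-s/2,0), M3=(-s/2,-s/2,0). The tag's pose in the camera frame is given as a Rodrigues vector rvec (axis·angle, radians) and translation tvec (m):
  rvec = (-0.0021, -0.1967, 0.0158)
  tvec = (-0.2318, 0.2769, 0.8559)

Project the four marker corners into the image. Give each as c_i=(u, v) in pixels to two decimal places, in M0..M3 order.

Intrinsics K: fx=756.3, fy=427.5, cx=339.5, cy=226.0
Marker side s = 0.236 m; corners in marker frame (Z=0):
  M0 = (-0.1180, +0.1180, 0)
  M1 = (+0.1180, +0.1180, 0)
  M2 = (+0.1180, -0.1180, 0)
  M3 = (-0.1180, -0.1180, 0)
rvec = (-0.0021, -0.1967, 0.0158), |rvec| = θ = 0.19734 rad = 11.307°
Rodrigues: sinθ=0.19607, 1−cosθ=0.01941; R = I + sinθ·[k]× + (1−cosθ)·[k]×²:
    [+0.98059 -0.01549 -0.19544]
    [+0.01590 +0.99987 +0.00054]
    [+0.19541 -0.00364 +0.98072]
t = (-0.2318, 0.2769, 0.8559) m
M0: Pc = R·M0+t = (-0.34934, +0.39301, +0.83241); u = 756.3·(-0.34934)/0.83241 + 339.5 = 22.1042, v = 427.5·(+0.39301)/0.83241 + 226.0 = 427.8363
M1: Pc = R·M1+t = (-0.11792, +0.39676, +0.87853); u = 756.3·(-0.11792)/0.87853 + 339.5 = 237.9878, v = 427.5·(+0.39676)/0.87853 + 226.0 = 419.0677
M2: Pc = R·M2+t = (-0.11426, +0.16079, +0.87939); u = 756.3·(-0.11426)/0.87939 + 339.5 = 241.2312, v = 427.5·(+0.16079)/0.87939 + 226.0 = 304.1662
M3: Pc = R·M3+t = (-0.34568, +0.15704, +0.83327); u = 756.3·(-0.34568)/0.83327 + 339.5 = 25.7493, v = 427.5·(+0.15704)/0.83327 + 226.0 = 306.5667

c0=(22.10, 427.84) c1=(237.99, 419.07) c2=(241.23, 304.17) c3=(25.75, 306.57)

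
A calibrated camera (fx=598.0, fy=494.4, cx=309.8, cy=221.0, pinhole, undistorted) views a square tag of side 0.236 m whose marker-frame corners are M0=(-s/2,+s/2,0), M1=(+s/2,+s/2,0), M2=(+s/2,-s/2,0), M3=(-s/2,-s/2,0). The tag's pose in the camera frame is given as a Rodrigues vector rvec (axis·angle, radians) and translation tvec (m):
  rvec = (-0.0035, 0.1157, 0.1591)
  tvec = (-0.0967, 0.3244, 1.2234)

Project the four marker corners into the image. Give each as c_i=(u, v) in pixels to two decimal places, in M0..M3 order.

c0=(198.14, 389.68) c1=(309.97, 408.69) c2=(328.45, 313.62) c3=(216.09, 296.68)

Intrinsics K: fx=598.0, fy=494.4, cx=309.8, cy=221.0
Marker side s = 0.236 m; corners in marker frame (Z=0):
  M0 = (-0.1180, +0.1180, 0)
  M1 = (+0.1180, +0.1180, 0)
  M2 = (+0.1180, -0.1180, 0)
  M3 = (-0.1180, -0.1180, 0)
rvec = (-0.0035, 0.1157, 0.1591), |rvec| = θ = 0.19675 rad = 11.273°
Rodrigues: sinθ=0.19549, 1−cosθ=0.01929; R = I + sinθ·[k]× + (1−cosθ)·[k]×²:
    [+0.98071 -0.15828 +0.11468]
    [+0.15787 +0.98738 +0.01265]
    [-0.11523 +0.00570 +0.99332]
t = (-0.0967, 0.3244, 1.2234) m
M0: Pc = R·M0+t = (-0.23110, +0.42228, +1.23767); u = 598.0·(-0.23110)/1.23767 + 309.8 = 198.1399, v = 494.4·(+0.42228)/1.23767 + 221.0 = 389.6847
M1: Pc = R·M1+t = (+0.00035, +0.45954, +1.21047); u = 598.0·(+0.00035)/1.21047 + 309.8 = 309.9716, v = 494.4·(+0.45954)/1.21047 + 221.0 = 408.6920
M2: Pc = R·M2+t = (+0.03770, +0.22652, +1.20913); u = 598.0·(+0.03770)/1.20913 + 309.8 = 328.4457, v = 494.4·(+0.22652)/1.20913 + 221.0 = 313.6209
M3: Pc = R·M3+t = (-0.19375, +0.18926, +1.23633); u = 598.0·(-0.19375)/1.23633 + 309.8 = 216.0860, v = 494.4·(+0.18926)/1.23633 + 221.0 = 296.6842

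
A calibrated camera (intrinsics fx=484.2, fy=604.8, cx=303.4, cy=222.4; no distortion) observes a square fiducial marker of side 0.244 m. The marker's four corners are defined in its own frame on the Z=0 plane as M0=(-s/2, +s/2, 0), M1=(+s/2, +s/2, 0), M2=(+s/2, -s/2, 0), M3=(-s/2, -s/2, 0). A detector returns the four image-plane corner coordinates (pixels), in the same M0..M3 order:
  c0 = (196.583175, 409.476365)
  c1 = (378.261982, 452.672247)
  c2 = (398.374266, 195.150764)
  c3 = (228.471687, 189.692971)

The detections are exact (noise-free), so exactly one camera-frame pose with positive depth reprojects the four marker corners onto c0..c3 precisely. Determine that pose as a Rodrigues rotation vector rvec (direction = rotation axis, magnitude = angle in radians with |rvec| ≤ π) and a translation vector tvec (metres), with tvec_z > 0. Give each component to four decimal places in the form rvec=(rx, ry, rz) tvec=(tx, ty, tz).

rvec=(-0.2531, 0.3812, 0.0935) tvec=(-0.0115, 0.0853, 0.6206)

Intrinsics K: fx=484.2, fy=604.8, cx=303.4, cy=222.4
Marker side s = 0.244 m; corners in marker frame (Z=0):
  M0 = (-0.1220, +0.1220, 0)
  M1 = (+0.1220, +0.1220, 0)
  M2 = (+0.1220, -0.1220, 0)
  M3 = (-0.1220, -0.1220, 0)
Detected image corners:
  c0 = (196.583175, 409.476365) px
  c1 = (378.261982, 452.672247) px
  c2 = (398.374266, 195.150764) px
  c3 = (228.471687, 189.692971) px
Planar DLT: solve 8×8 A·h = b for H (H[2,2]=1):
  H  [+535.85786 -217.98219 +294.45094]
  H  [-94.18240 +858.56308 +305.52942]
  H  [-0.61088 -0.36490 +1.00000]
B = K⁻¹H; ‖b₁‖=1.611341, ‖b₂‖=1.611341; λ = 2/(‖b₁‖+‖b₂‖) = 0.620601, sign → tz>0 ⇒ λ=+0.620601
r₁ = λ·B[:,0] = (+0.92436,+0.04277,-0.37911); r₂ = λ·B[:,1] = (-0.13749,+0.96427,-0.22646)
r₃ = r₁×r₂ = (+0.35588,+0.26145,+0.89721); SVD([r₁ r₂ r₃]) → R = UVᵀ:
  R  [+0.92436 -0.13749 +0.35588]
  R  [+0.04277 +0.96427 +0.26145]
  R  [-0.37911 -0.22646 +0.89721]
t = (-0.01147, +0.08530, +0.62060) m
tr R = 2.785844; θ = arccos((tr R − 1)/2) = 0.467002 rad = 26.757°
axis k = ((R−Rᵀ)₃₂, (R−Rᵀ)₁₃, (R−Rᵀ)₂₁) / (2 sinθ) = (-0.541869, +0.816273, +0.200190)
rvec = θ·k = (-0.253054, +0.381202, +0.093489)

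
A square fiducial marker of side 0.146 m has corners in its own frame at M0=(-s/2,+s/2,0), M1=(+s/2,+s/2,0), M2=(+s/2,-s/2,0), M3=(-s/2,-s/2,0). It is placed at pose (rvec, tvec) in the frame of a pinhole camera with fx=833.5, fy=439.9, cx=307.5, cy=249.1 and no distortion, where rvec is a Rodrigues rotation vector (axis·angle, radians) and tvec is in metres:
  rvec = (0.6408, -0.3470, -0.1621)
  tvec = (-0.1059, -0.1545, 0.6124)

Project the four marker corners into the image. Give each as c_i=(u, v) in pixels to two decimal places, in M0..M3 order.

c0=(84.22, 195.13) c1=(264.38, 174.15) c2=(249.27, 76.24) c3=(38.80, 93.69)

Intrinsics K: fx=833.5, fy=439.9, cx=307.5, cy=249.1
Marker side s = 0.146 m; corners in marker frame (Z=0):
  M0 = (-0.0730, +0.0730, 0)
  M1 = (+0.0730, +0.0730, 0)
  M2 = (+0.0730, -0.0730, 0)
  M3 = (-0.0730, -0.0730, 0)
rvec = (0.6408, -0.3470, -0.1621), |rvec| = θ = 0.74653 rad = 42.773°
Rodrigues: sinθ=0.67910, 1−cosθ=0.26595; R = I + sinθ·[k]× + (1−cosθ)·[k]×²:
    [+0.93000 +0.04135 -0.36522]
    [-0.25357 +0.79151 -0.55607]
    [+0.26609 +0.60976 +0.74659]
t = (-0.1059, -0.1545, 0.6124) m
M0: Pc = R·M0+t = (-0.17077, -0.07821, +0.63749); u = 833.5·(-0.17077)/0.63749 + 307.5 = 84.2202, v = 439.9·(-0.07821)/0.63749 + 249.1 = 195.1314
M1: Pc = R·M1+t = (-0.03499, -0.11523, +0.67634); u = 833.5·(-0.03499)/0.67634 + 307.5 = 264.3772, v = 439.9·(-0.11523)/0.67634 + 249.1 = 174.1524
M2: Pc = R·M2+t = (-0.04103, -0.23079, +0.58731); u = 833.5·(-0.04103)/0.58731 + 307.5 = 249.2736, v = 439.9·(-0.23079)/0.58731 + 249.1 = 76.2366
M3: Pc = R·M3+t = (-0.17681, -0.19377, +0.54846); u = 833.5·(-0.17681)/0.54846 + 307.5 = 38.8042, v = 439.9·(-0.19377)/0.54846 + 249.1 = 93.6853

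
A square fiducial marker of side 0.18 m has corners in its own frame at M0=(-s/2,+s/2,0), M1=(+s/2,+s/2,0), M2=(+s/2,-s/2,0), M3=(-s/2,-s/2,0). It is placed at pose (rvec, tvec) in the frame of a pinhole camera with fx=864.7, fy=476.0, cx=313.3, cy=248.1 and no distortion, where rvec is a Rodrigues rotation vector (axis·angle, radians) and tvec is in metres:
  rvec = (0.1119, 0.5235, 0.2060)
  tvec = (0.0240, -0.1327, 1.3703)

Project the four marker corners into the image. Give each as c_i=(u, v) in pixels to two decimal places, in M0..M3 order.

Intrinsics K: fx=864.7, fy=476.0, cx=313.3, cy=248.1
Marker side s = 0.18 m; corners in marker frame (Z=0):
  M0 = (-0.0900, +0.0900, 0)
  M1 = (+0.0900, +0.0900, 0)
  M2 = (+0.0900, -0.0900, 0)
  M3 = (-0.0900, -0.0900, 0)
rvec = (0.1119, 0.5235, 0.2060), |rvec| = θ = 0.57359 rad = 32.865°
Rodrigues: sinθ=0.54265, 1−cosθ=0.16004; R = I + sinθ·[k]× + (1−cosθ)·[k]×²:
    [+0.84605 -0.16639 +0.50648]
    [+0.22338 +0.97327 -0.05341]
    [-0.48405 +0.15832 +0.86060]
t = (0.0240, -0.1327, 1.3703) m
M0: Pc = R·M0+t = (-0.06712, -0.06521, +1.42811); u = 864.7·(-0.06712)/1.42811 + 313.3 = 272.6601, v = 476.0·(-0.06521)/1.42811 + 248.1 = 226.3649
M1: Pc = R·M1+t = (+0.08517, -0.02500, +1.34098); u = 864.7·(+0.08517)/1.34098 + 313.3 = 368.2190, v = 476.0·(-0.02500)/1.34098 + 248.1 = 239.2254
M2: Pc = R·M2+t = (+0.11512, -0.20019, +1.31249); u = 864.7·(+0.11512)/1.31249 + 313.3 = 389.1438, v = 476.0·(-0.20019)/1.31249 + 248.1 = 175.4972
M3: Pc = R·M3+t = (-0.03717, -0.24040, +1.39962); u = 864.7·(-0.03717)/1.39962 + 313.3 = 290.3366, v = 476.0·(-0.24040)/1.39962 + 248.1 = 166.3420

c0=(272.66, 226.36) c1=(368.22, 239.23) c2=(389.14, 175.50) c3=(290.34, 166.34)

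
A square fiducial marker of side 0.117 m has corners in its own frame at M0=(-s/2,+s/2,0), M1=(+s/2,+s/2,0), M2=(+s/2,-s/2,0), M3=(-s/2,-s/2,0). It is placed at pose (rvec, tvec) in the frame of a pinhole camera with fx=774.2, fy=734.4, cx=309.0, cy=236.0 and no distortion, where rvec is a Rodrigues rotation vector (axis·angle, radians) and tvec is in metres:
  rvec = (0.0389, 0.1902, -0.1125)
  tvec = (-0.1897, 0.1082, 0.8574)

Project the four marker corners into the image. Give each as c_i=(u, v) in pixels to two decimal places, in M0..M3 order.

c0=(95.44, 381.66) c1=(194.06, 374.57) c2=(181.25, 274.09) c3=(82.60, 283.80)

Intrinsics K: fx=774.2, fy=734.4, cx=309.0, cy=236.0
Marker side s = 0.117 m; corners in marker frame (Z=0):
  M0 = (-0.0585, +0.0585, 0)
  M1 = (+0.0585, +0.0585, 0)
  M2 = (+0.0585, -0.0585, 0)
  M3 = (-0.0585, -0.0585, 0)
rvec = (0.0389, 0.1902, -0.1125), |rvec| = θ = 0.22438 rad = 12.856°
Rodrigues: sinθ=0.22250, 1−cosθ=0.02507; R = I + sinθ·[k]× + (1−cosθ)·[k]×²:
    [+0.97569 +0.11524 +0.18643]
    [-0.10787 +0.99294 -0.04923]
    [-0.19079 +0.02792 +0.98123]
t = (-0.1897, 0.1082, 0.8574) m
M0: Pc = R·M0+t = (-0.24004, +0.17260, +0.87019); u = 774.2·(-0.24004)/0.87019 + 309.0 = 95.4433, v = 734.4·(+0.17260)/0.87019 + 236.0 = 381.6639
M1: Pc = R·M1+t = (-0.12588, +0.15998, +0.84787); u = 774.2·(-0.12588)/0.84787 + 309.0 = 194.0572, v = 734.4·(+0.15998)/0.84787 + 236.0 = 374.5667
M2: Pc = R·M2+t = (-0.13936, +0.04380, +0.84461); u = 774.2·(-0.13936)/0.84461 + 309.0 = 181.2532, v = 734.4·(+0.04380)/0.84461 + 236.0 = 274.0867
M3: Pc = R·M3+t = (-0.25352, +0.05642, +0.86693); u = 774.2·(-0.25352)/0.86693 + 309.0 = 82.5974, v = 734.4·(+0.05642)/0.86693 + 236.0 = 283.7979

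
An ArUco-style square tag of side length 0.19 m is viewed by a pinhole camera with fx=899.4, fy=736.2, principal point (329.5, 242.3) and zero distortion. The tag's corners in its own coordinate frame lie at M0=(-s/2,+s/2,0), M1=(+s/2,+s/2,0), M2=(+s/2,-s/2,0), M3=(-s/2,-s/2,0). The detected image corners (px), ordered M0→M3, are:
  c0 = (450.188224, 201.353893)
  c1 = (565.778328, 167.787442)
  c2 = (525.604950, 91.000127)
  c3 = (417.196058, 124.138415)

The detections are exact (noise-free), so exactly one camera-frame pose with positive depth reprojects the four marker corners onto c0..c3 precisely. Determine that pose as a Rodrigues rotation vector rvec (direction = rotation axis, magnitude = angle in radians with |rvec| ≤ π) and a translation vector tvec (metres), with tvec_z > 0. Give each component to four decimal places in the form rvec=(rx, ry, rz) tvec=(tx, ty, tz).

rvec=(-0.4361, 0.2253, -0.2978) tvec=(0.2591, -0.1933, 1.4644)

Intrinsics K: fx=899.4, fy=736.2, cx=329.5, cy=242.3
Marker side s = 0.19 m; corners in marker frame (Z=0):
  M0 = (-0.0950, +0.0950, 0)
  M1 = (+0.0950, +0.0950, 0)
  M2 = (+0.0950, -0.0950, 0)
  M3 = (-0.0950, -0.0950, 0)
Detected image corners:
  c0 = (450.188224, 201.353893) px
  c1 = (565.778328, 167.787442) px
  c2 = (525.604950, 91.000127) px
  c3 = (417.196058, 124.138415) px
Planar DLT: solve 8×8 A·h = b for H (H[2,2]=1):
  H  [+538.77376 +43.48457 +488.61877]
  H  [-190.46591 +360.87437 +145.12027]
  H  [-0.10241 -0.30401 +1.00000]
B = K⁻¹H; ‖b₁‖=0.682878, ‖b₂‖=0.682878; λ = 2/(‖b₁‖+‖b₂‖) = 1.464391, sign → tz>0 ⇒ λ=+1.464391
r₁ = λ·B[:,0] = (+0.93217,-0.32950,-0.14997); r₂ = λ·B[:,1] = (+0.23390,+0.86435,-0.44519)
r₃ = r₁×r₂ = (+0.27632,+0.37992,+0.88279); SVD([r₁ r₂ r₃]) → R = UVᵀ:
  R  [+0.93217 +0.23390 +0.27632]
  R  [-0.32950 +0.86435 +0.37992]
  R  [-0.14997 -0.44519 +0.88279]
t = (+0.25908, -0.19330, +1.46439) m
tr R = 2.679300; θ = arccos((tr R − 1)/2) = 0.574158 rad = 32.897°
axis k = ((R−Rᵀ)₃₂, (R−Rᵀ)₁₃, (R−Rᵀ)₂₁) / (2 sinθ) = (-0.759590, +0.392445, -0.518662)
rvec = θ·k = (-0.436125, +0.225325, -0.297794)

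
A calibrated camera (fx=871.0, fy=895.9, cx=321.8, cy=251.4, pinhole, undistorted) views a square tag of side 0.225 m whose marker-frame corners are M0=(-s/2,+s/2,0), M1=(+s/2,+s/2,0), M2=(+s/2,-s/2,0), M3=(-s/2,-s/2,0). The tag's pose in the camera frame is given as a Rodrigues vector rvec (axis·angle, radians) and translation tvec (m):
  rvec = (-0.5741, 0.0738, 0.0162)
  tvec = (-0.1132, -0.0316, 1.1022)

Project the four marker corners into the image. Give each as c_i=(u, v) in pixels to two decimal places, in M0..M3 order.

Intrinsics K: fx=871.0, fy=895.9, cx=321.8, cy=251.4
Marker side s = 0.225 m; corners in marker frame (Z=0):
  M0 = (-0.1125, +0.1125, 0)
  M1 = (+0.1125, +0.1125, 0)
  M2 = (+0.1125, -0.1125, 0)
  M3 = (-0.1125, -0.1125, 0)
rvec = (-0.5741, 0.0738, 0.0162), |rvec| = θ = 0.57905 rad = 33.177°
Rodrigues: sinθ=0.54723, 1−cosθ=0.16302; R = I + sinθ·[k]× + (1−cosθ)·[k]×²:
    [+0.99722 -0.03591 +0.06522]
    [-0.00529 +0.83963 +0.54313]
    [-0.07427 -0.54197 +0.83711]
t = (-0.1132, -0.0316, 1.1022) m
M0: Pc = R·M0+t = (-0.22943, +0.06345, +1.04958); u = 871.0·(-0.22943)/1.04958 + 321.8 = 131.4089, v = 895.9·(+0.06345)/1.04958 + 251.4 = 305.5624
M1: Pc = R·M1+t = (-0.00505, +0.06226, +1.03287); u = 871.0·(-0.00505)/1.03287 + 321.8 = 317.5398, v = 895.9·(+0.06226)/1.03287 + 251.4 = 305.4064
M2: Pc = R·M2+t = (+0.00303, -0.12665, +1.15482); u = 871.0·(+0.00303)/1.15482 + 321.8 = 324.0834, v = 895.9·(-0.12665)/1.15482 + 251.4 = 153.1430
M3: Pc = R·M3+t = (-0.22135, -0.12546, +1.17153); u = 871.0·(-0.22135)/1.17153 + 321.8 = 157.2334, v = 895.9·(-0.12546)/1.17153 + 251.4 = 155.4545

c0=(131.41, 305.56) c1=(317.54, 305.41) c2=(324.08, 153.14) c3=(157.23, 155.45)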